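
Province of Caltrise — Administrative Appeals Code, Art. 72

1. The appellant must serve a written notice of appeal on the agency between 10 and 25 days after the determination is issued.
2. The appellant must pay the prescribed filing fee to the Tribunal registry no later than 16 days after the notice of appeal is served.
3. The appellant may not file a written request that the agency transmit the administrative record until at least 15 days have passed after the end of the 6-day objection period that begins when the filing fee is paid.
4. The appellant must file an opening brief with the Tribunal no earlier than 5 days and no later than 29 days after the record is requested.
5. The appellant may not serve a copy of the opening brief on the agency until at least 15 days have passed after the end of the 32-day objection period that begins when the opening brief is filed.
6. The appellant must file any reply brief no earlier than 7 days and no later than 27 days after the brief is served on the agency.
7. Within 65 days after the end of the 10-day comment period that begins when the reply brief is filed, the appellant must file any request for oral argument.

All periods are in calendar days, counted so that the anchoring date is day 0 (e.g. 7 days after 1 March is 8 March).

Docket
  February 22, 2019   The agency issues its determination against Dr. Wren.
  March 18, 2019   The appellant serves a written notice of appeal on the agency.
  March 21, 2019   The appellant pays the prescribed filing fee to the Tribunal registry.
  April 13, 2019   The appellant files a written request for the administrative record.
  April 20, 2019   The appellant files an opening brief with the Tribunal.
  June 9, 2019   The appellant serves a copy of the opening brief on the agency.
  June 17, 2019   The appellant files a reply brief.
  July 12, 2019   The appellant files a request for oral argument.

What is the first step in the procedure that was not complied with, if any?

(1) the permitted window runs from February 22, 2019 + 10 = March 4, 2019 to February 22, 2019 + 25 = March 19, 2019; done March 18, 2019, which is between those dates.
(2) due by March 18, 2019 + 16 days = April 3, 2019; completed March 21, 2019, before the deadline.
(3) permitted from March 27, 2019 + 15 days = April 11, 2019 onward; done April 13, 2019, after the minimum wait.
(4) the permitted window runs from April 13, 2019 + 5 = April 18, 2019 to April 13, 2019 + 29 = May 12, 2019; done April 20, 2019 — within the window.
(5) permitted from May 22, 2019 + 15 days = June 6, 2019 onward; done June 9, 2019 — permitted.
(6) the permitted window runs from June 9, 2019 + 7 = June 16, 2019 to June 9, 2019 + 27 = July 6, 2019; done June 17, 2019 — within the window.
(7) due by June 27, 2019 + 65 days = August 31, 2019; July 12, 2019 is within that limit.

None — every step was satisfied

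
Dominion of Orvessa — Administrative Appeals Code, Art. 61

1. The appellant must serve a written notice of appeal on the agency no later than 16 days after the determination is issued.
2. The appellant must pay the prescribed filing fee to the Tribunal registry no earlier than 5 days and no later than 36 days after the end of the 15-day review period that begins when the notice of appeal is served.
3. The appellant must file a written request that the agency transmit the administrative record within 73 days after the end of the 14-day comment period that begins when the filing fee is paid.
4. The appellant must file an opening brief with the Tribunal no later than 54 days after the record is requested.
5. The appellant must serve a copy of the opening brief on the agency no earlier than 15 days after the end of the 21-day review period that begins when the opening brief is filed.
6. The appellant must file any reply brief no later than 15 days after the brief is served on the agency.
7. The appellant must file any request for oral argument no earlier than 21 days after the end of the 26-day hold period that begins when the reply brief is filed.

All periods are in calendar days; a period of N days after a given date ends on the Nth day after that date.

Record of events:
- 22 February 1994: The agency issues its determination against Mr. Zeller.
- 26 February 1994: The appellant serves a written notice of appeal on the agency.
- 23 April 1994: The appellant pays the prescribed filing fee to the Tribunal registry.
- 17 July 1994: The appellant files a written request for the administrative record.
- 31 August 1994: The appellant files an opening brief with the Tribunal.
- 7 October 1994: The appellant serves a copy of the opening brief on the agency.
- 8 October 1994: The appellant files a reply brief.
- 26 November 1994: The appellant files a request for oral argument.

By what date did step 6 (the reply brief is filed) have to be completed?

Step 6 runs from 7 October 1994, when the brief is served on the agency. 15 days after 7 October 1994 is 22 October 1994.

22 October 1994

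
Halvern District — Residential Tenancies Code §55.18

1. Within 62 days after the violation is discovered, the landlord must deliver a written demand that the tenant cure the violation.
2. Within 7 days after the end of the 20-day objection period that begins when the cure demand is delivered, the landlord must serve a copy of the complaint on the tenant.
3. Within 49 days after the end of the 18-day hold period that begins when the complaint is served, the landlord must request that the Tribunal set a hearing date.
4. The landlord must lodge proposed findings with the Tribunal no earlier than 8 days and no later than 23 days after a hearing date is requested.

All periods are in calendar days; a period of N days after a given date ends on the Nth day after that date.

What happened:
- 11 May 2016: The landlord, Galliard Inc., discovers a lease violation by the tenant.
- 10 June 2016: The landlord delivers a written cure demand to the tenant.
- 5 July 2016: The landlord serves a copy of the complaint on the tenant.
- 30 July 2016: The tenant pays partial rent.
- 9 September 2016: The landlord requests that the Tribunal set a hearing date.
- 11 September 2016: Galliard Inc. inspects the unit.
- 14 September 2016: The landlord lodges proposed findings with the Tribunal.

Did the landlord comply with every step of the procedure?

Step 1: 62 days after 11 May 2016 (when the violation is discovered) is 12 July 2016; done 10 June 2016 — timely.
Step 2: 7 days after 30 June 2016 (end of the 20-day objection period, which began when the cure demand is delivered on 10 June 2016) is 7 July 2016; done 5 July 2016 — timely.
Step 3: 49 days after 23 July 2016 (end of the 18-day hold period, which began when the complaint is served on 5 July 2016) is 10 September 2016; completed 9 September 2016, before the deadline.
Step 4: the window is 8–23 days after 9 September 2016 (when a hearing date is requested), so 17 September 2016 through 2 October 2016; done 14 September 2016 — 3 days before the window opened.
The procedure was therefore not followed at step 4.

No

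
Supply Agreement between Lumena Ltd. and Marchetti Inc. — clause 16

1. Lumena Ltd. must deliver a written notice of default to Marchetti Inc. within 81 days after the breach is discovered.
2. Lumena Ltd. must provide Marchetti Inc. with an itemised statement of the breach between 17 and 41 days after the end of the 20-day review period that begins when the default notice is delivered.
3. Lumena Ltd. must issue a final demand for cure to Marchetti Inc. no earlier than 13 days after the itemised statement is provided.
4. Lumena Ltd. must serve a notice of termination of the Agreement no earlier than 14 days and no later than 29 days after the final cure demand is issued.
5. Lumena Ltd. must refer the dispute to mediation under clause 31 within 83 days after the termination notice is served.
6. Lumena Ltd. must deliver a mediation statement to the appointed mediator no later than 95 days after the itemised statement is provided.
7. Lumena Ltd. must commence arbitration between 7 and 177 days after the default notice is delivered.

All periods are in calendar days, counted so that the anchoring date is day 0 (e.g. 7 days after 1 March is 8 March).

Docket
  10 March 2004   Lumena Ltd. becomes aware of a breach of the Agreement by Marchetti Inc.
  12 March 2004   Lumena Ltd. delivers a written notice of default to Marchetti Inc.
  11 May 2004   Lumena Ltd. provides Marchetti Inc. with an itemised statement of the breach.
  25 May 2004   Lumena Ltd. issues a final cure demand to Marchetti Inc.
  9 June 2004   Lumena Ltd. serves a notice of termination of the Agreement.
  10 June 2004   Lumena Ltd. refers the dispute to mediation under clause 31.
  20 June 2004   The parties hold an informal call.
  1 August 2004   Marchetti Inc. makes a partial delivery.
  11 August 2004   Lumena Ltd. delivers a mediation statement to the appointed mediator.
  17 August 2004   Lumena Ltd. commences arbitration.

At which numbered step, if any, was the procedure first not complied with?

None — every step was satisfied

(1) due by 10 March 2004 + 81 days = 30 May 2004; done 12 March 2004 — timely.
(2) the permitted window runs from 1 April 2004 + 17 = 18 April 2004 to 1 April 2004 + 41 = 12 May 2004; done 11 May 2004, which is between those dates.
(3) permitted from 11 May 2004 + 13 days = 24 May 2004 onward; done 25 May 2004, after the minimum wait.
(4) the permitted window runs from 25 May 2004 + 14 = 8 June 2004 to 25 May 2004 + 29 = 23 June 2004; done 9 June 2004, which is between those dates.
(5) due by 9 June 2004 + 83 days = 31 August 2004; completed 10 June 2004, before the deadline.
(6) due by 11 May 2004 + 95 days = 14 August 2004; 11 August 2004 is within that limit.
(7) the permitted window runs from 12 March 2004 + 7 = 19 March 2004 to 12 March 2004 + 177 = 5 September 2004; done 17 August 2004 — within the window.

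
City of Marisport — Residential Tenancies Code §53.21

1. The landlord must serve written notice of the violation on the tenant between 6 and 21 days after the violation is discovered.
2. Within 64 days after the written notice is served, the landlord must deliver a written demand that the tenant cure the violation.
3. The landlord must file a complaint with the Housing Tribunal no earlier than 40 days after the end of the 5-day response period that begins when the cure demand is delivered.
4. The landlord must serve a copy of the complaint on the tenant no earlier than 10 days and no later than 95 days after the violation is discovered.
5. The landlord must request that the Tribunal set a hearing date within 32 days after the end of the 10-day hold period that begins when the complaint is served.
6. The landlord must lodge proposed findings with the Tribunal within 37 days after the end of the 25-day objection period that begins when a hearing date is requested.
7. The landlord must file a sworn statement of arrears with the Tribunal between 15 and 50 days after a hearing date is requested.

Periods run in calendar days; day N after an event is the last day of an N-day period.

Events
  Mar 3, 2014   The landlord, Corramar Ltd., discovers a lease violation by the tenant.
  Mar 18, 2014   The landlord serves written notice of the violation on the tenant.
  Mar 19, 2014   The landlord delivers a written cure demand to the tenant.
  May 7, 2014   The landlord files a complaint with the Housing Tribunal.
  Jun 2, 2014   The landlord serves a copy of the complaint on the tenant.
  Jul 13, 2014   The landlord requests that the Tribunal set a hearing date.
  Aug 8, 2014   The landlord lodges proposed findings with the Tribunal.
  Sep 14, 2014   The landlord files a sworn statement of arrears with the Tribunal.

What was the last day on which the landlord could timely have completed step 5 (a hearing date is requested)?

The complaint is served on Jun 2, 2014; the 10-day hold period therefore ends Jun 12, 2014, and step 5 runs from that date. 32 days after Jun 12, 2014 is Jul 14, 2014.

Jul 14, 2014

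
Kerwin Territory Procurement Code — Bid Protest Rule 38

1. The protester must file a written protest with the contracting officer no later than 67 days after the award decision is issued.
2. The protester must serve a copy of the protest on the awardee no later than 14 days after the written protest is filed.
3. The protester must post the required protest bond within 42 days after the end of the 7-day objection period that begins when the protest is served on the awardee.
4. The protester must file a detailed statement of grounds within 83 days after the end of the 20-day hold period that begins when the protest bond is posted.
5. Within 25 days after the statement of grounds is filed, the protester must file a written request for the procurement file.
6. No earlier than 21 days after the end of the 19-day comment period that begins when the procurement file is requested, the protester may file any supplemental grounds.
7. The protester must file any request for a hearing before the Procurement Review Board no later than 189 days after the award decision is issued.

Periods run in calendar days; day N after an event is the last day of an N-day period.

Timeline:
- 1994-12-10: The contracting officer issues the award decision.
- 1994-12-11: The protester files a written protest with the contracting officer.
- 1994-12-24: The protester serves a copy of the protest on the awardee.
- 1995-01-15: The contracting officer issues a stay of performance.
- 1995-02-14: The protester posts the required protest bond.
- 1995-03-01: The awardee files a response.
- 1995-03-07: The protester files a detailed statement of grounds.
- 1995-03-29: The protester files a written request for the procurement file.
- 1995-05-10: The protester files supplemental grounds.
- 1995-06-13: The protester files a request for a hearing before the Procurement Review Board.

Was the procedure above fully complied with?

No

Step 1: 67 days after 1994-12-10 (when the award decision is issued) is 1995-02-15; completed 1994-12-11, before the deadline.
Step 2: 14 days after 1994-12-11 (when the written protest is filed) is 1994-12-25; completed 1994-12-24, before the deadline.
Step 3: 42 days after 1994-12-31 (end of the 7-day objection period, which began when the protest is served on the awardee on 1994-12-24) is 1995-02-11; done 1995-02-14 — 3 days late.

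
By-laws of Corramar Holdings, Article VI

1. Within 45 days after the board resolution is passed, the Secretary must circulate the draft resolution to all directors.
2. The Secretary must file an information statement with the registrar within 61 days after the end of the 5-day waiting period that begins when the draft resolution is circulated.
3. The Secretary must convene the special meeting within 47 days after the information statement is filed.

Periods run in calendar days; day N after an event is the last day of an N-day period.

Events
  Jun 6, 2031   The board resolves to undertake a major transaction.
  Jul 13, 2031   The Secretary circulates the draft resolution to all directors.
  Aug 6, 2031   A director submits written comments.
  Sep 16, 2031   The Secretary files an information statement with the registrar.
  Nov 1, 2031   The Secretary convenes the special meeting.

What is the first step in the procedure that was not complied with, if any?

None — every step was satisfied

Step 1: 45 days after Jun 6, 2031 (when the board resolution is passed) is Jul 21, 2031; Jul 13, 2031 is within that limit.
Step 2: 61 days after Jul 18, 2031 (end of the 5-day waiting period, which began when the draft resolution is circulated on Jul 13, 2031) is Sep 17, 2031; completed Sep 16, 2031, before the deadline.
Step 3: 47 days after Sep 16, 2031 (when the information statement is filed) is Nov 2, 2031; Nov 1, 2031 is within that limit.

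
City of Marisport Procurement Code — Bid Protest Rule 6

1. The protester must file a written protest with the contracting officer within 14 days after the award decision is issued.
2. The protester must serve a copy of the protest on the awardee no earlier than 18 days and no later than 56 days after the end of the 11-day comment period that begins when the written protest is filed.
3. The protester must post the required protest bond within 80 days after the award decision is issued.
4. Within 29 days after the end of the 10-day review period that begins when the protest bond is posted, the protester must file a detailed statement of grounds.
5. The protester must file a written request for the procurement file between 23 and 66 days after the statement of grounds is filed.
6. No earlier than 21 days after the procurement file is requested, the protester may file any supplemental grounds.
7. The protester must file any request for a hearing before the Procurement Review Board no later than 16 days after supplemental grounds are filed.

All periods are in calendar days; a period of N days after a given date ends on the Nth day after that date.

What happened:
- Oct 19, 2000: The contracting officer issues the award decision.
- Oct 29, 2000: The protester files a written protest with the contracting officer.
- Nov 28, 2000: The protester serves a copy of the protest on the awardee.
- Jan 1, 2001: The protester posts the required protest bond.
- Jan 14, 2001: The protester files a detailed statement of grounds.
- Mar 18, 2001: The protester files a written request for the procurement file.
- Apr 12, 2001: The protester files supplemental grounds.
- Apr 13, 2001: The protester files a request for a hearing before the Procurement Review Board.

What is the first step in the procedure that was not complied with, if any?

Step 1: 14 days after Oct 19, 2000 (when the award decision is issued) is Nov 2, 2000; done Oct 29, 2000 — timely.
Step 2: the window is 18–56 days after Nov 9, 2000 (end of the 11-day comment period, which began when the written protest is filed on Oct 29, 2000), so Nov 27, 2000 through Jan 4, 2001; Nov 28, 2000 falls inside that range.
Step 3: 80 days after Oct 19, 2000 (when the award decision is issued) is Jan 7, 2001; completed Jan 1, 2001, before the deadline.
Step 4: 29 days after Jan 11, 2001 (end of the 10-day review period, which began when the protest bond is posted on Jan 1, 2001) is Feb 9, 2001; done Jan 14, 2001 — timely.
Step 5: the window is 23–66 days after Jan 14, 2001 (when the statement of grounds is filed), so Feb 6, 2001 through Mar 21, 2001; Mar 18, 2001 falls inside that range.
Step 6: the earliest permitted date is 21 days after Mar 18, 2001 (when the procurement file is requested), i.e. Apr 8, 2001; done Apr 12, 2001, after the minimum wait.
Step 7: 16 days after Apr 12, 2001 (when supplemental grounds are filed) is Apr 28, 2001; Apr 13, 2001 is within that limit.

None — every step was satisfied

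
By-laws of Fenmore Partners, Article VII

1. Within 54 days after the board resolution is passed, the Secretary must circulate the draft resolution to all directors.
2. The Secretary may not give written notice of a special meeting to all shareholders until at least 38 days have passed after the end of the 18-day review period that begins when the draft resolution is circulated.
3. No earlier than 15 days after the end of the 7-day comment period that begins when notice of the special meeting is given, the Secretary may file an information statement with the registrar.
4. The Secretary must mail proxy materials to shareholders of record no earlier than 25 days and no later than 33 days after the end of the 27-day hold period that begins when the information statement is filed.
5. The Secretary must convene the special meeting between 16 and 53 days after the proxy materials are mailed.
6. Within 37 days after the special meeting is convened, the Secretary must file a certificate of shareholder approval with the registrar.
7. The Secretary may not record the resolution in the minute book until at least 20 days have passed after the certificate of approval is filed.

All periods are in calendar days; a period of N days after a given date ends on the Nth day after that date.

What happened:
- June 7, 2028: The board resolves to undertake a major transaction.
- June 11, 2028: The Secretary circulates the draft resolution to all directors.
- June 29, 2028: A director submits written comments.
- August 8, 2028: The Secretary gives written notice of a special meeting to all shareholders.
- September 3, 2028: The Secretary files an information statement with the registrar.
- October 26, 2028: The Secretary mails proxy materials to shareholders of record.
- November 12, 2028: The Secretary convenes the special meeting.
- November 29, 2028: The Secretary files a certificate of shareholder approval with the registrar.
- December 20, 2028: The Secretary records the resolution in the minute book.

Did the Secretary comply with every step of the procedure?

Step 1: 54 days after June 7, 2028 (when the board resolution is passed) is July 31, 2028; June 11, 2028 is within that limit.
Step 2: the earliest permitted date is 38 days after June 29, 2028 (end of the 18-day review period, which began when the draft resolution is circulated on June 11, 2028), i.e. August 6, 2028; done August 8, 2028, after the minimum wait.
Step 3: the earliest permitted date is 15 days after August 15, 2028 (end of the 7-day comment period, which began when notice of the special meeting is given on August 8, 2028), i.e. August 30, 2028; done September 3, 2028, after the minimum wait.
Step 4: the window is 25–33 days after September 30, 2028 (end of the 27-day hold period, which began when the information statement is filed on September 3, 2028), so October 25, 2028 through November 2, 2028; done October 26, 2028 — within the window.
Step 5: the window is 16–53 days after October 26, 2028 (when the proxy materials are mailed), so November 11, 2028 through December 18, 2028; done November 12, 2028, which is between those dates.
Step 6: 37 days after November 12, 2028 (when the special meeting is convened) is December 19, 2028; November 29, 2028 is within that limit.
Step 7: the earliest permitted date is 20 days after November 29, 2028 (when the certificate of approval is filed), i.e. December 19, 2028; done December 20, 2028, after the minimum wait.

Yes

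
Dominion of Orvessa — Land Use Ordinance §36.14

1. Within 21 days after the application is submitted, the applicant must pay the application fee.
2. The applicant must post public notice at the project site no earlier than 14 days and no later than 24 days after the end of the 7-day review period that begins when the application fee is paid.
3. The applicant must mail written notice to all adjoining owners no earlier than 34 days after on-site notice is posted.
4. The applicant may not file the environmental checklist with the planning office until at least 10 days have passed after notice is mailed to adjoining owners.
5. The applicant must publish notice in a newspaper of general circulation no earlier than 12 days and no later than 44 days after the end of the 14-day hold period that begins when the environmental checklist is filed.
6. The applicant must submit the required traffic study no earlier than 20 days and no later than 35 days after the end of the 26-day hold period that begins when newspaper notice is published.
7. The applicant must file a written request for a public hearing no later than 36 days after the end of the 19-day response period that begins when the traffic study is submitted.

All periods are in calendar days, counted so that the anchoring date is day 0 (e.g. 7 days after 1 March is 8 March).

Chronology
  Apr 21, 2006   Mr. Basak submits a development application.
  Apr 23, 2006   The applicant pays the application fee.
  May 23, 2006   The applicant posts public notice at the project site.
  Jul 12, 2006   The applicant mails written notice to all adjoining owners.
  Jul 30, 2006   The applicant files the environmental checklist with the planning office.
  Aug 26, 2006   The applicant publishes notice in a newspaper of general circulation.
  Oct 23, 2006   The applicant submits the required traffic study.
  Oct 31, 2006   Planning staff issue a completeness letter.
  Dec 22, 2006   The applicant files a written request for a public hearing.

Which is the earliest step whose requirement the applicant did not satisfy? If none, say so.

Step 1 — counting 21 days from Apr 21, 2006 (when the application is submitted) gives a deadline of May 12, 2006; completed Apr 23, 2006, before the deadline.
Step 2 — 14 and 24 days from Apr 30, 2006 (end of the 7-day review period, which began when the application fee is paid on Apr 23, 2006) are May 14, 2006 and May 24, 2006 respectively; done May 23, 2006 — within the window.
Step 3 — must wait 34 days from May 23, 2006 (when on-site notice is posted), so not before Jun 26, 2006; done Jul 12, 2006 — permitted.
Step 4 — must wait 10 days from Jul 12, 2006 (when notice is mailed to adjoining owners), so not before Jul 22, 2006; done Jul 30, 2006, after the minimum wait.
Step 5 — 12 and 44 days from Aug 13, 2006 (end of the 14-day hold period, which began when the environmental checklist is filed on Jul 30, 2006) are Aug 25, 2006 and Sep 26, 2006 respectively; done Aug 26, 2006 — within the window.
Step 6 — 20 and 35 days from Sep 21, 2006 (end of the 26-day hold period, which began when newspaper notice is published on Aug 26, 2006) are Oct 11, 2006 and Oct 26, 2006 respectively; done Oct 23, 2006, which is between those dates.
Step 7 — counting 36 days from Nov 11, 2006 (end of the 19-day response period, which began when the traffic study is submitted on Oct 23, 2006) gives a deadline of Dec 17, 2006; Dec 22, 2006 misses that deadline by 5 days.

Step 7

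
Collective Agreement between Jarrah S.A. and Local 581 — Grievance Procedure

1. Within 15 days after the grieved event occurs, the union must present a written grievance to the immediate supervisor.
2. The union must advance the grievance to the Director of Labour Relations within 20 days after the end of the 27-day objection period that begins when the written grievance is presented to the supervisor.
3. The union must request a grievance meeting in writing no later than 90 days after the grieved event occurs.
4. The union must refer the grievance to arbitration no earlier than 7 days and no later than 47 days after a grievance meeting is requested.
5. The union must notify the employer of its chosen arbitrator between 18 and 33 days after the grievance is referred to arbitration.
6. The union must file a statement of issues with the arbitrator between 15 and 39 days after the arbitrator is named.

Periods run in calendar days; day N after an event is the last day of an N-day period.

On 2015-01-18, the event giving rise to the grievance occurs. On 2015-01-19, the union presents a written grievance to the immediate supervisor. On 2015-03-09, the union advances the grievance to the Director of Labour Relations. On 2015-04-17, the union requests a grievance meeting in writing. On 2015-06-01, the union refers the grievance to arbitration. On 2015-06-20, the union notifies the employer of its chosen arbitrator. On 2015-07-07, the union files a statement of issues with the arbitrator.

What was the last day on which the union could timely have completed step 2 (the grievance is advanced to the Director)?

2015-03-07

The written grievance is presented to the supervisor on 2015-01-19; the 27-day objection period therefore ends 2015-02-15, and step 2 runs from that date. 20 days after 2015-02-15 is 2015-03-07.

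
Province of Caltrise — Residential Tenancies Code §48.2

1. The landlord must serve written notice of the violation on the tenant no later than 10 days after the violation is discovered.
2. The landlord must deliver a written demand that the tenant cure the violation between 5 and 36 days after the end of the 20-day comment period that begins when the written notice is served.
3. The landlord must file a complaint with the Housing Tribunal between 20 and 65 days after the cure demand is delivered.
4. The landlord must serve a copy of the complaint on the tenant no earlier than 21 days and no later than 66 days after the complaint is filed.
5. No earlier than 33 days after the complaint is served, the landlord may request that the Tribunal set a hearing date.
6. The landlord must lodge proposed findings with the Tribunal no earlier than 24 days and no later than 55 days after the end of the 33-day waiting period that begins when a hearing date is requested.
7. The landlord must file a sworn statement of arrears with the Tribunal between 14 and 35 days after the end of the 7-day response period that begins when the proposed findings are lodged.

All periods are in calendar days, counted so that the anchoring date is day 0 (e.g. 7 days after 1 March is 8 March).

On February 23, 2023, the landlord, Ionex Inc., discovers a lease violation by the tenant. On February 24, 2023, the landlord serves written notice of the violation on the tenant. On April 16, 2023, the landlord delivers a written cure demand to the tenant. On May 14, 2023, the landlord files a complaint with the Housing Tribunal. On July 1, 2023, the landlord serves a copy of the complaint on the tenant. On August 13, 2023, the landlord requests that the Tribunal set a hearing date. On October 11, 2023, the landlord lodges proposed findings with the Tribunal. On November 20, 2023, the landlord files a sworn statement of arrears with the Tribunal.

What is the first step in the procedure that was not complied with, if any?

(1) due by February 23, 2023 + 10 days = March 5, 2023; done February 24, 2023 — timely.
(2) the permitted window runs from March 16, 2023 + 5 = March 21, 2023 to March 16, 2023 + 36 = April 21, 2023; April 16, 2023 falls inside that range.
(3) the permitted window runs from April 16, 2023 + 20 = May 6, 2023 to April 16, 2023 + 65 = June 20, 2023; done May 14, 2023 — within the window.
(4) the permitted window runs from May 14, 2023 + 21 = June 4, 2023 to May 14, 2023 + 66 = July 19, 2023; July 1, 2023 falls inside that range.
(5) permitted from July 1, 2023 + 33 days = August 3, 2023 onward; August 13, 2023 is on or after that date.
(6) the permitted window runs from September 15, 2023 + 24 = October 9, 2023 to September 15, 2023 + 55 = November 9, 2023; done October 11, 2023 — within the window.
(7) the permitted window runs from October 18, 2023 + 14 = November 1, 2023 to October 18, 2023 + 35 = November 22, 2023; done November 20, 2023, which is between those dates.

None — every step was satisfied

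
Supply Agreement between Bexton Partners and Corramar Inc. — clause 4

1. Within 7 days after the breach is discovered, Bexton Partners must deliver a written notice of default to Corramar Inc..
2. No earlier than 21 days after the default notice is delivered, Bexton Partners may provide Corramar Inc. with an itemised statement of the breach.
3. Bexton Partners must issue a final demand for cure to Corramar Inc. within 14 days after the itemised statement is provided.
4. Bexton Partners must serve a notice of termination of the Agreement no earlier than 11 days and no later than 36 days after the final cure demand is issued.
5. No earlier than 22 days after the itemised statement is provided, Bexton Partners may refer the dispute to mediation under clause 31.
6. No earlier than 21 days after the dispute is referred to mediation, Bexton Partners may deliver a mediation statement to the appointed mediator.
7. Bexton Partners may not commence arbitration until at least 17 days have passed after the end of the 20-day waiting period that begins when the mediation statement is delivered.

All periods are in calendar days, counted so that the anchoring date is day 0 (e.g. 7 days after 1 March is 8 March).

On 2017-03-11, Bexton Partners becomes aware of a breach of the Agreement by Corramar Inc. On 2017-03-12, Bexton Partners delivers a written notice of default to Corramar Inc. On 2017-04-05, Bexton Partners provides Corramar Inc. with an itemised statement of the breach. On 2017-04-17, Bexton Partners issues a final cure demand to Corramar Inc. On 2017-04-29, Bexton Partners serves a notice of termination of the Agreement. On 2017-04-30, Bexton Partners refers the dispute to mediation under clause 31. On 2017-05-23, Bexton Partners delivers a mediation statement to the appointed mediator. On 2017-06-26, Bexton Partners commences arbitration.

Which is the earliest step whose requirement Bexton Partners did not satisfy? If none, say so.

Step 1 — counting 7 days from 2017-03-11 (when the breach is discovered) gives a deadline of 2017-03-18; completed 2017-03-12, before the deadline.
Step 2 — must wait 21 days from 2017-03-12 (when the default notice is delivered), so not before 2017-04-02; done 2017-04-05 — permitted.
Step 3 — counting 14 days from 2017-04-05 (when the itemised statement is provided) gives a deadline of 2017-04-19; done 2017-04-17 — timely.
Step 4 — 11 and 36 days from 2017-04-17 (when the final cure demand is issued) are 2017-04-28 and 2017-05-23 respectively; done 2017-04-29, which is between those dates.
Step 5 — must wait 22 days from 2017-04-05 (when the itemised statement is provided), so not before 2017-04-27; done 2017-04-30, after the minimum wait.
Step 6 — must wait 21 days from 2017-04-30 (when the dispute is referred to mediation), so not before 2017-05-21; 2017-05-23 is on or after that date.
Step 7 — must wait 17 days from 2017-06-12 (end of the 20-day waiting period, which began when the mediation statement is delivered on 2017-05-23), so not before 2017-06-29; acted on 2017-06-26, 3 days prematurely.
The procedure was therefore not followed at step 7.

Step 7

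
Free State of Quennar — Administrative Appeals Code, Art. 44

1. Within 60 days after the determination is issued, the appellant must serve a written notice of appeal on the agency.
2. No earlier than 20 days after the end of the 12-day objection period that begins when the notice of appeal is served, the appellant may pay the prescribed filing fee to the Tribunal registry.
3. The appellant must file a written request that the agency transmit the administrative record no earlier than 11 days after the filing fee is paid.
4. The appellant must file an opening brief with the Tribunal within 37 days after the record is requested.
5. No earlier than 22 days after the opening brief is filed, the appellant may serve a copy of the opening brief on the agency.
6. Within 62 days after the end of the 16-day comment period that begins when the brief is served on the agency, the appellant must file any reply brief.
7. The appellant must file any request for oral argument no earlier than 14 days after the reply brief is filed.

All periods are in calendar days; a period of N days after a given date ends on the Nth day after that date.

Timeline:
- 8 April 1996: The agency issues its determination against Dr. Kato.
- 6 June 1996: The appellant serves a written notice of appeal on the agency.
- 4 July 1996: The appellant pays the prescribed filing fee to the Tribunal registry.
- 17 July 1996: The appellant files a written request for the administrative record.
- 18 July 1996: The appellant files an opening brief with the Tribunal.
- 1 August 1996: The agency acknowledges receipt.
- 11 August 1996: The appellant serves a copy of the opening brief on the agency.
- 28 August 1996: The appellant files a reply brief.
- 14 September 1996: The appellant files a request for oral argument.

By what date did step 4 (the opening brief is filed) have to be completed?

Step 4 runs from 17 July 1996, when the record is requested. 37 days after 17 July 1996 is 23 August 1996.

23 August 1996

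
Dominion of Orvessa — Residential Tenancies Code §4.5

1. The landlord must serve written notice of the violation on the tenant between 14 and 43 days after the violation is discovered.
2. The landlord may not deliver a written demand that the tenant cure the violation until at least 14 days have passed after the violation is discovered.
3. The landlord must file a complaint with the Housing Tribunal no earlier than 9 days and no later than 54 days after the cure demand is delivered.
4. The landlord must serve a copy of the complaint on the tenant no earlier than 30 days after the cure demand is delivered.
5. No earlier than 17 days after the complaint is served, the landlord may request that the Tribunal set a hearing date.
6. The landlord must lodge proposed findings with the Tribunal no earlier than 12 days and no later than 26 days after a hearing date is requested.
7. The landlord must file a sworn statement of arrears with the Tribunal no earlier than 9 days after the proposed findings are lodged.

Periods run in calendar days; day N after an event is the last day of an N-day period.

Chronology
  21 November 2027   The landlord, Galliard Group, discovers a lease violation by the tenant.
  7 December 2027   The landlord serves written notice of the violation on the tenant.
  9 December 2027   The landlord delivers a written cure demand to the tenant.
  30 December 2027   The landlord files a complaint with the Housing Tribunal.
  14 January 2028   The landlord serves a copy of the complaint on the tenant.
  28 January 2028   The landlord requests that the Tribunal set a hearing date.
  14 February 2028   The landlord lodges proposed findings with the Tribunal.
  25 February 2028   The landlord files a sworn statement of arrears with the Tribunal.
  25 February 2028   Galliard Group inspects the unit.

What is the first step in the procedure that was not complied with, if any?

(1) the permitted window runs from 21 November 2027 + 14 = 5 December 2027 to 21 November 2027 + 43 = 3 January 2028; done 7 December 2027, which is between those dates.
(2) permitted from 21 November 2027 + 14 days = 5 December 2027 onward; 9 December 2027 is on or after that date.
(3) the permitted window runs from 9 December 2027 + 9 = 18 December 2027 to 9 December 2027 + 54 = 1 February 2028; 30 December 2027 falls inside that range.
(4) permitted from 9 December 2027 + 30 days = 8 January 2028 onward; done 14 January 2028, after the minimum wait.
(5) permitted from 14 January 2028 + 17 days = 31 January 2028 onward; 28 January 2028 is 3 days before the earliest permitted date.

Step 5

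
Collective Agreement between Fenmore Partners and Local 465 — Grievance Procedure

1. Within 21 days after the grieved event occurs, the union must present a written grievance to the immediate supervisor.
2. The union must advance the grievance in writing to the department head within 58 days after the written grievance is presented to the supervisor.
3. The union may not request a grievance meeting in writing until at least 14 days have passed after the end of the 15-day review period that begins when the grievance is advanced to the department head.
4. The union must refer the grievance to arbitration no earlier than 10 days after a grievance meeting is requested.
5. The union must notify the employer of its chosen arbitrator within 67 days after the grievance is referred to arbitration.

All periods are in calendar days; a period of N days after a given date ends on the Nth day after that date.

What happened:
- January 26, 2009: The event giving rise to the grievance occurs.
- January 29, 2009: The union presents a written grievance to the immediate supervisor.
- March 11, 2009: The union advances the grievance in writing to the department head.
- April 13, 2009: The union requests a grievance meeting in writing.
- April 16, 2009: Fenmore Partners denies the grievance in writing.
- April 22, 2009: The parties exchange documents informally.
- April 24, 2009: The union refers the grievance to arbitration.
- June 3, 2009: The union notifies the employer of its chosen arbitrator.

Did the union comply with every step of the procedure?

Yes

Step 1 — counting 21 days from January 26, 2009 (when the grieved event occurs) gives a deadline of February 16, 2009; completed January 29, 2009, before the deadline.
Step 2 — counting 58 days from January 29, 2009 (when the written grievance is presented to the supervisor) gives a deadline of March 28, 2009; completed March 11, 2009, before the deadline.
Step 3 — must wait 14 days from March 26, 2009 (end of the 15-day review period, which began when the grievance is advanced to the department head on March 11, 2009), so not before April 9, 2009; done April 13, 2009 — permitted.
Step 4 — must wait 10 days from April 13, 2009 (when a grievance meeting is requested), so not before April 23, 2009; April 24, 2009 is on or after that date.
Step 5 — counting 67 days from April 24, 2009 (when the grievance is referred to arbitration) gives a deadline of June 30, 2009; June 3, 2009 is within that limit.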